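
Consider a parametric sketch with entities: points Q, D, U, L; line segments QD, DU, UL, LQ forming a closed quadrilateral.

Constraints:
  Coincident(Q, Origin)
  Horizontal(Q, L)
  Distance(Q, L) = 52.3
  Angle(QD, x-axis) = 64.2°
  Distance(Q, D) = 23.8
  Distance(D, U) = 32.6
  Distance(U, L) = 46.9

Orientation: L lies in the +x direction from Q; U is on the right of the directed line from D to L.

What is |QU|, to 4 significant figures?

12.85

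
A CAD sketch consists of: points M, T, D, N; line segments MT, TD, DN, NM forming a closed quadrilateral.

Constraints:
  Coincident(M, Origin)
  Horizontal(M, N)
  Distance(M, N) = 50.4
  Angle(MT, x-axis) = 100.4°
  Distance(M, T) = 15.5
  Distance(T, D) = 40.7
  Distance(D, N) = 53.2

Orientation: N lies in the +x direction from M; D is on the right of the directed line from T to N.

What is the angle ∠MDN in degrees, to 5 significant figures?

69.813°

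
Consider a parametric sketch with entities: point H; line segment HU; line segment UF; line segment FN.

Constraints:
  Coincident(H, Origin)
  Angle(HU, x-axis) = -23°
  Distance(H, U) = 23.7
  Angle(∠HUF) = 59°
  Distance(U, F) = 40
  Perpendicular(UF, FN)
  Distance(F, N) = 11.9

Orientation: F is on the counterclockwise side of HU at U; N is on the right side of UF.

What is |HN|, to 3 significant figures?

42.5

∠HUF = 59.0°, so UF runs at -23.0° + (180° − 59.0°) = 98.0° from the x-axis; with |UF| = 40.0, F = U + 40.0·(cos 98.0°, sin 98.0°) = (16.2, 30.4). UF is perpendicular to FN; with |FN| = 11.9 on the right of UF, N = F + 11.9·(0.990, 0.139) = (28.0, 32.0). Then |HN| = |N − H| = 42.5.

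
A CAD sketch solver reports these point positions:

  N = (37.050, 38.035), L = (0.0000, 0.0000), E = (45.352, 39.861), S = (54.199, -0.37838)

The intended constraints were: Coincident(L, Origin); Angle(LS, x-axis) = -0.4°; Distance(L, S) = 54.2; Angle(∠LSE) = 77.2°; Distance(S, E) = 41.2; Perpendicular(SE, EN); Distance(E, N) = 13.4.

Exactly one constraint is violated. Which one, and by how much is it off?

Distance(E, N) = 13.4 — off by 4.90.

L = (0.00, 0.00) ✓; LS at -0.4000° ✓; |LS| = 54.20 ✓; ∠LSE = 77.20° ✓; |SE| = 41.20 ✓; ∠(SE, EN) = 90.00° ✓; |EN| = 8.500 ✗.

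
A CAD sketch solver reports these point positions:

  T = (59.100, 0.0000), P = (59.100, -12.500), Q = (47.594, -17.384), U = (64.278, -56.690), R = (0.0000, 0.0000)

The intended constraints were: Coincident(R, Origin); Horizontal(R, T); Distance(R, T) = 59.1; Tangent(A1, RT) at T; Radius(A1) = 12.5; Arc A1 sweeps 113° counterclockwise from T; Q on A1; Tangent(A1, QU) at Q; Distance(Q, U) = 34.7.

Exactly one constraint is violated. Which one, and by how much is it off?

Distance(Q, U) = 34.7 — off by 8.00.

R = (0.00, 0.00) ✓; R.y = 0.00, T.y = 0.00 ✓; |RT| = 59.10 ✓; ∠(PT, TR) = 90.00° ✓; |PT| = 12.50 ✓; bearing(P→Q) − bearing(P→T) = 113.0° ✓; |PQ| = 12.50 ✓; ∠(PQ, QU) = 90.00° ✓; |QU| = 42.70 ✗.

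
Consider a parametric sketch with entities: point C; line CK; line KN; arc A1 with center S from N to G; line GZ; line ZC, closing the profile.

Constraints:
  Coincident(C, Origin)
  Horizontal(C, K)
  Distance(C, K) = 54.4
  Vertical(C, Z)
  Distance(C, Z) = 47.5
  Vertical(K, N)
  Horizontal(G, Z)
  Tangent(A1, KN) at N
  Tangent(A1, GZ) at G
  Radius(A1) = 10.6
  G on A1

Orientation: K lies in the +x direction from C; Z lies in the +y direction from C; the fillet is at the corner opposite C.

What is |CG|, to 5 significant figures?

64.612

C is at the origin; C and K share the same y with |CK| = 54.4 and K on the +x side, so K = (54.400, 0.0000). C and Z share the same x with |CZ| = 47.5 and Z on the +y side, so Z = (0.0000, 47.500). The virtual corner opposite C is at (54.400, 47.500). Since A1 is tangent to KN there, SN ⟂ KN and since A1 is tangent to GZ there, SG ⟂ GZ, with radius 10.6, so the center S sits 10.6 in from both sides at S = (43.800, 36.900). That places the tangent points at N = (54.400, 36.900) on KN and G = (43.800, 47.500) on GZ. Then |CG| = |G − C| = 64.612.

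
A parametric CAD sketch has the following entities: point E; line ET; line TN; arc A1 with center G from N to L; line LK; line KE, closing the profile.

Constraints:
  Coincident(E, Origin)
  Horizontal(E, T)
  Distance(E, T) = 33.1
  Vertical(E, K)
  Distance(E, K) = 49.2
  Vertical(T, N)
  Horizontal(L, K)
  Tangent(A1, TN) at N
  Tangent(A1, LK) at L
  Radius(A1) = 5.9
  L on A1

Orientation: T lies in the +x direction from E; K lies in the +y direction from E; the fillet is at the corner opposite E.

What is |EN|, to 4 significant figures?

54.50

E is at the origin; E and T share the same y with |ET| = 33.1 and T on the +x side, so T = (33.10, 0.000). E and K share the same x with |EK| = 49.2 and K on the +y side, so K = (0.000, 49.20). The virtual corner opposite E is at (33.10, 49.20). A1 meets TN tangentially, so GN is at right angles to TN and A1 meets LK tangentially, so GL is at right angles to LK, with radius 5.9, so the center G sits 5.9 in from both sides at G = (27.20, 43.30). That places the tangent points at N = (33.10, 43.30) on TN and L = (27.20, 49.20) on LK. Then |EN| = |N − E| = 54.50.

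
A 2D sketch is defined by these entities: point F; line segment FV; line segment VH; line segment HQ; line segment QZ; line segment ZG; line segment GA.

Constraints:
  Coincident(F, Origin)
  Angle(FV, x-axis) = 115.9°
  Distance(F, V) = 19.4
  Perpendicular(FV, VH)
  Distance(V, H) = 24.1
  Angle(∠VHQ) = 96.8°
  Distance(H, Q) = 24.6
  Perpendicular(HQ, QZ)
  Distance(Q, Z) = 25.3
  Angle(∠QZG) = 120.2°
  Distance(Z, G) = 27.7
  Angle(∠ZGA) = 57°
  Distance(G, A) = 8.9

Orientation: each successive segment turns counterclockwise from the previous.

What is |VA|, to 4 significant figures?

7.531

∠QZG = 120.2° gives ZG at 78.90° from the x-axis; with |ZG| = 27.7, G = (7.136, 19.14). ∠ZGA = 57.0° gives GA at -158.1° from the x-axis; with |GA| = 8.9, A = (-1.121, 15.82). Then |VA| = |A − V| = 7.531.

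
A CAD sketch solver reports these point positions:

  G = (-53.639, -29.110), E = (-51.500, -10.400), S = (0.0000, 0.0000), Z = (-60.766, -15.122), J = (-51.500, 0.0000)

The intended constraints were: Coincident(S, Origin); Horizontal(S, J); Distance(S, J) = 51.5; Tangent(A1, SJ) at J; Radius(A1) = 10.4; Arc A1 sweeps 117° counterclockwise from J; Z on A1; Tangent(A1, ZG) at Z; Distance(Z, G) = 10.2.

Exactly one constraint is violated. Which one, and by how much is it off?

Distance(Z, G) = 10.2 — off by 5.50.

S = (0.00, 0.00) ✓; S.y = 0.00, J.y = 0.00 ✓; |SJ| = 51.50 ✓; ∠(EJ, JS) = 90.00° ✓; |EJ| = 10.40 ✓; bearing(E→Z) − bearing(E→J) = 117.0° ✓; |EZ| = 10.40 ✓; ∠(EZ, ZG) = 90.00° ✓; |ZG| = 15.70 ✗.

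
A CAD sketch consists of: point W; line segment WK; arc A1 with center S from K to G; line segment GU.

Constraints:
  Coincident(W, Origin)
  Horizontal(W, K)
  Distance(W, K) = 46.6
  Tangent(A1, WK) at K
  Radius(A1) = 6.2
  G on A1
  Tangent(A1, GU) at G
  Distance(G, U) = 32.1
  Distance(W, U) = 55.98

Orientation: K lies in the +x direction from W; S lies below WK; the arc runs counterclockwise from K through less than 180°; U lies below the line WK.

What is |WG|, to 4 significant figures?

40.88

Checks: |SG| = 6.200 ✓; ∠(SG, GU) = 90.00° ✓; |GU| = 32.10 ✓; |WU| = 55.98 ✓.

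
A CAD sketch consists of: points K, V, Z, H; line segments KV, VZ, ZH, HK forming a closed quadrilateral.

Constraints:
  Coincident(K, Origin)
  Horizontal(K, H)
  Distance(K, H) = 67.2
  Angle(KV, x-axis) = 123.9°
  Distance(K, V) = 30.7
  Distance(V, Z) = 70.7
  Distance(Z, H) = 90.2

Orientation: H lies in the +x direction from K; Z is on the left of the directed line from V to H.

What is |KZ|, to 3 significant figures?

85.1

Checks: |VZ| = 70.70 ✓; |ZH| = 90.20 ✓.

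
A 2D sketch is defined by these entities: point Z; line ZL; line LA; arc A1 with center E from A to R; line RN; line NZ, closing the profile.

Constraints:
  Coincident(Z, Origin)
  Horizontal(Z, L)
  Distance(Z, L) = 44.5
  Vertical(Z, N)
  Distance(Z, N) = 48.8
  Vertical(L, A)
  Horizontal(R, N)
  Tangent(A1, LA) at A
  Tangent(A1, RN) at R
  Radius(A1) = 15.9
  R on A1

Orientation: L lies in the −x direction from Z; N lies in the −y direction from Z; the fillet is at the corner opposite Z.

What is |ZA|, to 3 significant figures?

55.3

Z is at the origin; Z and L share the same y with |ZL| = 44.5 and L on the −x side, so L = (-44.5, 0.00). Z and N share the same x with |ZN| = 48.8 and N on the −y side, so N = (0.00, -48.8). The virtual corner opposite Z is at (-44.5, -48.8). Tangency of A1 to LA means the radius EA is perpendicular to LA and since A1 is tangent to RN there, ER ⟂ RN, with radius 15.9, so the center E sits 15.9 in from both sides at E = (-28.6, -32.9). That places the tangent points at A = (-44.5, -32.9) on LA and R = (-28.6, -48.8) on RN. Then |ZA| = |A − Z| = 55.3.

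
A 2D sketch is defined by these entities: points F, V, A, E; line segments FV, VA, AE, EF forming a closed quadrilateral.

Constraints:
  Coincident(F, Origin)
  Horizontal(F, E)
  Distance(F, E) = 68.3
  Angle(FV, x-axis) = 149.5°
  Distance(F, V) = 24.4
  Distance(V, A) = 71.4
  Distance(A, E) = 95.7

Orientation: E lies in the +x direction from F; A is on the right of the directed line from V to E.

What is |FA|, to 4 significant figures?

58.36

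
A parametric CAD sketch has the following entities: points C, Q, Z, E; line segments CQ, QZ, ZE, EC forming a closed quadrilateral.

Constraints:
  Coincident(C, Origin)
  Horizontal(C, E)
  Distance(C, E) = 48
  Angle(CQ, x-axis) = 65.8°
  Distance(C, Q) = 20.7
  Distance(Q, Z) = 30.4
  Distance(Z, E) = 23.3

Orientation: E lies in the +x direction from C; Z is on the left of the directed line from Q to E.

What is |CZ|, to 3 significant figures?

44.3

C is at the origin; CE is horizontal with |CE| = 48.0 and E in +x, so E = (48.0, 0). CQ runs at 65.8° with |CQ| = 20.7, so Q = (8.49, 18.9). Z is determined by |QZ| = 30.4 and |ZE| = 23.3 together: it lies at the intersection of circle(Q, 30.4) and circle(E, 23.3). With |QE| = 43.8, the foot of the radical line on QE is 26.2 from Q and the perpendicular offset is √(30.4² − 26.2²) = 15.3. Taking the left-of-QE solution: Z = (38.8, 21.4).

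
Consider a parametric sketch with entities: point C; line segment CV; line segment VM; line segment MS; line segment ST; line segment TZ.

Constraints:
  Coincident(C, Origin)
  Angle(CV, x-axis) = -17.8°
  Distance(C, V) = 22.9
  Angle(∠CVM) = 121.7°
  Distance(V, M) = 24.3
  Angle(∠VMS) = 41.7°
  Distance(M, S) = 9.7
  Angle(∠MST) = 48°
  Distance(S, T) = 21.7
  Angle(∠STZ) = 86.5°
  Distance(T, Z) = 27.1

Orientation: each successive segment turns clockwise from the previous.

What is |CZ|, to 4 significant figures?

65.18

∠MST = 48.0° gives ST at 13.60° from the x-axis; with |ST| = 21.7, T = (40.73, -20.01). ∠STZ = 86.5° gives TZ at -79.90° from the x-axis; with |TZ| = 27.1, Z = (45.48, -46.69). Then |CZ| = |Z − C| = 65.18.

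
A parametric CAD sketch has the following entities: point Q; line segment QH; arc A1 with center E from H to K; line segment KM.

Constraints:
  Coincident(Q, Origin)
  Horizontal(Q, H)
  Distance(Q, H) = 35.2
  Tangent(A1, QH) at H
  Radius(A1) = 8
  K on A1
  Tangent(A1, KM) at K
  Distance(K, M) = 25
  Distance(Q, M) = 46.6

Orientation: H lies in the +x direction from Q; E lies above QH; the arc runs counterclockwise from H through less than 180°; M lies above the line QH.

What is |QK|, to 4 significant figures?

43.95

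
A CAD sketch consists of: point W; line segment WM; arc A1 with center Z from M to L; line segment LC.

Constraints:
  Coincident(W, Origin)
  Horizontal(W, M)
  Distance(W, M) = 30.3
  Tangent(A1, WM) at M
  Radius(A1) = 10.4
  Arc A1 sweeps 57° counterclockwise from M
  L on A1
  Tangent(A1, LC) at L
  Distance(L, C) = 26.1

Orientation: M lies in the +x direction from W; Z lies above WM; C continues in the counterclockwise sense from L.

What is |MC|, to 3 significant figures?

35.1

W is at the origin; WM is horizontal with |WM| = 30.3 and M on the +x side, so M = (30.3, 0.00). The tangent condition forces ZM to be normal to WM, so Z = M + (0, 10.4) = (30.3, 10.4). On A1, M sits at bearing -90° from Z; a 57° counterclockwise sweep puts L at bearing -33°, so L = Z + 10.4·(cos -33°, sin -33°) = (39.0, 4.74). Since A1 is tangent to LC there, ZL ⟂ LC, so LC runs along (−sin -33°, cos -33°); with |LC| = 26.1, C = (53.2, 26.6). Then |MC| = |C − M| = 35.1.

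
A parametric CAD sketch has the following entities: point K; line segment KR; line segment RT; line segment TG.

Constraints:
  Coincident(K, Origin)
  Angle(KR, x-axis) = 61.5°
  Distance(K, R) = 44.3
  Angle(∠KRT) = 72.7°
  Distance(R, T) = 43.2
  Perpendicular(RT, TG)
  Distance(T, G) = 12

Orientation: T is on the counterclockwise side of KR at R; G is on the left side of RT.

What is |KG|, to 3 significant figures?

42.7

∠KRT = 72.7°, so RT runs at 61.5° + (180° − 72.7°) = 169° from the x-axis; with |RT| = 43.2, T = R + 43.2·(cos 169°, sin 169°) = (-21.2, 47.3). RT ⟂ TG; with |TG| = 12.0 on the left of RT, G = T + 12.0·(-0.194, -0.981) = (-23.6, 35.6). Then |KG| = |G − K| = 42.7.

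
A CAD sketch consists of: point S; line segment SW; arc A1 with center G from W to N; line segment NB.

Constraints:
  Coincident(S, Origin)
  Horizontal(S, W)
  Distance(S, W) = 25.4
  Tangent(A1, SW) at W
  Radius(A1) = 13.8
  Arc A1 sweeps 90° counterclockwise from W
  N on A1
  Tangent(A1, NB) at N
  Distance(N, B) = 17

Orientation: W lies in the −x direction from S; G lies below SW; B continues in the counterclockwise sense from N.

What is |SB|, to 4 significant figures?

49.85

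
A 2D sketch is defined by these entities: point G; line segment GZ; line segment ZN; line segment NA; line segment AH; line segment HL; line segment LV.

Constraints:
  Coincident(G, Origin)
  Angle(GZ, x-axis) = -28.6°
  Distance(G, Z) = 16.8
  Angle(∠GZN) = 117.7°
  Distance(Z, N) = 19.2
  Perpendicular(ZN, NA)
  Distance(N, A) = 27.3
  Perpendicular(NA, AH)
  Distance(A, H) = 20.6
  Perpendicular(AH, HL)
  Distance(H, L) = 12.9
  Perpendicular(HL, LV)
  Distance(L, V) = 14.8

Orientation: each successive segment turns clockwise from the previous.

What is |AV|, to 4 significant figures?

14.14

G is at the origin; GZ runs at -28.6° with length 16.8, so Z = (14.75, -8.042). ∠GZN = 117.7° gives ZN at -90.90° from the x-axis; with |ZN| = 19.2, N = (14.45, -27.24). ZN ⟂ NA, so NA runs at 179.1°; with |NA| = 27.3, A = (-12.85, -26.81). NA ⟂ AH, so AH runs at 89.10°; with |AH| = 20.6, H = (-12.52, -6.213). AH ⟂ HL, so HL runs at -0.9000°; with |HL| = 12.9, L = (0.3739, -6.416). HL ⟂ LV, so LV runs at -90.90°; with |LV| = 14.8, V = (0.1414, -21.21). Then |AV| = |V − A| = 14.14.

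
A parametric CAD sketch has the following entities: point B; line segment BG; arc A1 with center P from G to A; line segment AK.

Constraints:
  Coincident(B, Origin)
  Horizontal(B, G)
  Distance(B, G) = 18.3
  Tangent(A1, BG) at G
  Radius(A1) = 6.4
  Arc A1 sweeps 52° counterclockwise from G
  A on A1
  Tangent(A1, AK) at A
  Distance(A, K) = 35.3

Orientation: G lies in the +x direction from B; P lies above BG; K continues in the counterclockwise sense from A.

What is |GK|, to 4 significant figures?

40.42

On A1, G sits at bearing -90° from P; a 52° counterclockwise sweep puts A at bearing -38°, so A = P + 6.4·(cos -38°, sin -38°) = (23.34, 2.460). The tangent condition forces PA to be normal to AK, so AK runs along (−sin -38°, cos -38°); with |AK| = 35.3, K = (45.08, 30.28). Then |GK| = |K − G| = 40.42.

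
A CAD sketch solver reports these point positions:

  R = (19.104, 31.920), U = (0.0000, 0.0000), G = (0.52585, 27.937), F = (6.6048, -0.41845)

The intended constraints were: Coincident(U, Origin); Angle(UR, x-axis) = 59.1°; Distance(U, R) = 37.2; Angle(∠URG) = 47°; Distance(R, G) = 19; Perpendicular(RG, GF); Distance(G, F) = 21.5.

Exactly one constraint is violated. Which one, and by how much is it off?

Distance(G, F) = 21.5 — off by 7.50.

U = (0.00, 0.00) ✓; UR at 59.10° ✓; |UR| = 37.20 ✓; ∠URG = 47.00° ✓; |RG| = 19.00 ✓; ∠(RG, GF) = 90.00° ✓; |GF| = 29.00 ✗.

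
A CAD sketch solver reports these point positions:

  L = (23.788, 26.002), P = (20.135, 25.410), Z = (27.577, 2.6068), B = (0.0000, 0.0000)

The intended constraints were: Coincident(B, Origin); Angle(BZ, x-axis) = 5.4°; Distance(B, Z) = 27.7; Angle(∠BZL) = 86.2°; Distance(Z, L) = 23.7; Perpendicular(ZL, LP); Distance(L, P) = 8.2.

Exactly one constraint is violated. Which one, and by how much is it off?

Distance(L, P) = 8.2 — off by 4.50.

B = (0.00, 0.00) ✓; BZ at 5.400° ✓; |BZ| = 27.70 ✓; ∠BZL = 86.20° ✓; |ZL| = 23.70 ✓; ∠(ZL, LP) = 90.01° ✓; |LP| = 3.701 ✗.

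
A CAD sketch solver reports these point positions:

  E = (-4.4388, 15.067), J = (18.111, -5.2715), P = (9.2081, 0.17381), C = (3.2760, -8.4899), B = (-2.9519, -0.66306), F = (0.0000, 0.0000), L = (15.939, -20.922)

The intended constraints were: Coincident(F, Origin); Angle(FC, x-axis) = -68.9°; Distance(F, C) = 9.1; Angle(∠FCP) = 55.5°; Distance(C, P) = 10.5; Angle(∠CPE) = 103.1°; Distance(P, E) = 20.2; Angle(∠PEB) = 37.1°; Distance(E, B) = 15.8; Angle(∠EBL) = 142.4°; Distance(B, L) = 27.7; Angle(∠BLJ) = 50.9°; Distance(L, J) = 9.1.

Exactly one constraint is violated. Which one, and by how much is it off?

Distance(L, J) = 9.1 — off by 6.70.

F = (0.00, 0.00) ✓; FC at -68.90° ✓; |FC| = 9.100 ✓; ∠FCP = 55.50° ✓; |CP| = 10.50 ✓; ∠CPE = 103.1° ✓; |PE| = 20.20 ✓; ∠PEB = 37.10° ✓; |EB| = 15.80 ✓; ∠EBL = 142.4° ✓; |BL| = 27.70 ✓; ∠BLJ = 50.90° ✓; |LJ| = 15.80 ✗.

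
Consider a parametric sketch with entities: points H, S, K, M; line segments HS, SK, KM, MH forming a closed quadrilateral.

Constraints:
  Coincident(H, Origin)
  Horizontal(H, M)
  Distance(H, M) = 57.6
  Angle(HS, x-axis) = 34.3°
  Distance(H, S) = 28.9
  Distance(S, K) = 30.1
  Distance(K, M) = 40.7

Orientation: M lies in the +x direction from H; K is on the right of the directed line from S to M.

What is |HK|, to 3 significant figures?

23.4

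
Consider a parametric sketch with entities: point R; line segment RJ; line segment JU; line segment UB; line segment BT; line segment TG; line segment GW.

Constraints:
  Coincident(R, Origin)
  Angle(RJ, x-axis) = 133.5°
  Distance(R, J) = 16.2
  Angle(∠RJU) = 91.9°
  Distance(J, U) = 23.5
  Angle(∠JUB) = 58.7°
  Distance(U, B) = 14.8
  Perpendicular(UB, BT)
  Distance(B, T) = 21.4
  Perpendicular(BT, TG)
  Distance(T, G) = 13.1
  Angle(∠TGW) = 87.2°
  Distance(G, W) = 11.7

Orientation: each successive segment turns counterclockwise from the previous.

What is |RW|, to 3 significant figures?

24.2

BT ⟂ TG, so TG runs at 163°; with |TG| = 13.1, G = (-20.8, 16.1). ∠TGW = 87.2° gives GW at -104° from the x-axis; with |GW| = 11.7, W = (-23.7, 4.77). Then |RW| = |W − R| = 24.2.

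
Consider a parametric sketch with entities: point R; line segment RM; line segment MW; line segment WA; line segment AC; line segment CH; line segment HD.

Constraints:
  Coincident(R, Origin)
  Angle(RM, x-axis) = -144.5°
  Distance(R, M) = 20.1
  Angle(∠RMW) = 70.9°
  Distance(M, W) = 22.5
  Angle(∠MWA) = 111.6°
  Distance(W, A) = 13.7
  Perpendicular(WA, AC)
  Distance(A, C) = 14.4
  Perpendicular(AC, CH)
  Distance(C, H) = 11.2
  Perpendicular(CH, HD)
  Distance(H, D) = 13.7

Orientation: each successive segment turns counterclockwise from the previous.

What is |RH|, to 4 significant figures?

11.88

R is at the origin; RM runs at -144.5° with length 20.1, so M = (-16.36, -11.67). ∠RMW = 70.9° gives MW at -35.40° from the x-axis; with |MW| = 22.5, W = (1.977, -24.71). ∠MWA = 111.6° gives WA at 33.00° from the x-axis; with |WA| = 13.7, A = (13.47, -17.24). WA ⟂ AC, so AC runs at 123.0°; with |AC| = 14.4, C = (5.624, -5.168). The perpendicularity gives CH at right angles to AC, so CH runs at -147.0°; with |CH| = 11.2, H = (-3.769, -11.27). Then |RH| = |H − R| = 11.88.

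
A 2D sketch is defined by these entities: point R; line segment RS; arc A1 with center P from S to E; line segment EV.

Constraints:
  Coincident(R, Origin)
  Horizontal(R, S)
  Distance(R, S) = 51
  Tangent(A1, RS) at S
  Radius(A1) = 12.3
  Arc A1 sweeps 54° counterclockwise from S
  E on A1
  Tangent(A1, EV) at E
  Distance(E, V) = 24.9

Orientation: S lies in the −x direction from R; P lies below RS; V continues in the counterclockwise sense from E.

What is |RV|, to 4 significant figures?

79.68

R is at the origin; RS is horizontal with |RS| = 51.0 and S on the −x side, so S = (-51.00, 0.000). Since A1 is tangent to RS there, PS ⟂ RS, so P = S + (0, -12.3) = (-51.00, -12.30). On A1, S sits at bearing 90° from P; a 54° counterclockwise sweep puts E at bearing 144°, so E = P + 12.3·(cos 144°, sin 144°) = (-60.95, -5.070). The tangent condition forces PE to be normal to EV, so EV runs along (−sin 144°, cos 144°); with |EV| = 24.9, V = (-75.59, -25.21). Then |RV| = |V − R| = 79.68.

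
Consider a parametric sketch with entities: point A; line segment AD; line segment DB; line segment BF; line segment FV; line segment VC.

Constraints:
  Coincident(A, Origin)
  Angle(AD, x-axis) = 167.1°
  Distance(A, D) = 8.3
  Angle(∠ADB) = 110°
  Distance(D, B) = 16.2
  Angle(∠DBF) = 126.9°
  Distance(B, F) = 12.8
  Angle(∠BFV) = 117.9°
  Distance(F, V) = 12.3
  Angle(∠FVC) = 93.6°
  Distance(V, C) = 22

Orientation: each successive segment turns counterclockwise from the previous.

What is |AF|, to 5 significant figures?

26.835

A is at the origin; AD runs at 167.1° with length 8.3, so D = (-8.0905, 1.8530). ∠ADB = 110.0° gives DB at -122.90° from the x-axis; with |DB| = 16.2, B = (-16.890, -11.749). ∠DBF = 126.9° gives BF at -69.800° from the x-axis; with |BF| = 12.8, F = (-12.470, -23.762). Then |AF| = |F − A| = 26.835.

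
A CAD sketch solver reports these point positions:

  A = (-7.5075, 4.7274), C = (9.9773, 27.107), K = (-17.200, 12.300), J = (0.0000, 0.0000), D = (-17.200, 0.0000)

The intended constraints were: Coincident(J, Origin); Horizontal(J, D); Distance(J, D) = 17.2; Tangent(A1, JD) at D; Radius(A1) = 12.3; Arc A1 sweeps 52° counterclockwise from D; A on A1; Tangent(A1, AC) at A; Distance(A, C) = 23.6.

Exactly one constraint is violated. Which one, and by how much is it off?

Distance(A, C) = 23.6 — off by 4.80.

J = (0.00, 0.00) ✓; J.y = 0.00, D.y = 0.00 ✓; |JD| = 17.20 ✓; ∠(KD, DJ) = 90.00° ✓; |KD| = 12.30 ✓; bearing(K→A) − bearing(K→D) = 52.00° ✓; |KA| = 12.30 ✓; ∠(KA, AC) = 90.00° ✓; |AC| = 28.40 ✗.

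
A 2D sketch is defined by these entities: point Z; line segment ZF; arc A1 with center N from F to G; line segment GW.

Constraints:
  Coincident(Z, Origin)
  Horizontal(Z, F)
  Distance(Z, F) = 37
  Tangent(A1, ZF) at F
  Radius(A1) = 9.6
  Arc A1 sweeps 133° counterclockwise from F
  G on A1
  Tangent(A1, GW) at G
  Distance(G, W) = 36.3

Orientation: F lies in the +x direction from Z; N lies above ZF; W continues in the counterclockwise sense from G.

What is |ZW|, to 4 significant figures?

46.84

On A1, F sits at bearing -90° from N; a 133° counterclockwise sweep puts G at bearing 43°, so G = N + 9.6·(cos 43°, sin 43°) = (44.02, 16.15). The tangent condition forces NG to be normal to GW, so GW runs along (−sin 43°, cos 43°); with |GW| = 36.3, W = (19.26, 42.70). Then |ZW| = |W − Z| = 46.84.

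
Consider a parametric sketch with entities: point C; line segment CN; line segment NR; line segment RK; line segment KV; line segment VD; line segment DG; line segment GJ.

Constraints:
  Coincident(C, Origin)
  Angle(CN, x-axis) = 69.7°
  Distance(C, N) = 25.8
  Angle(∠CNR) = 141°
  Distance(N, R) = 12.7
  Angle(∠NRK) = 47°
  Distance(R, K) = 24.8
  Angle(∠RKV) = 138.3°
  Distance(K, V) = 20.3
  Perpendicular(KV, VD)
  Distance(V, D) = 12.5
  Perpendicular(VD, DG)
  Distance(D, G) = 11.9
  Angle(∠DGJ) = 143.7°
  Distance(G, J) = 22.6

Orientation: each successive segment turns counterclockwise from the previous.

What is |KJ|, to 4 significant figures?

9.853

The perpendicularity gives DG at right angles to VD, so DG runs at 103.4°; with |DG| = 11.9, G = (7.228, 9.117). ∠DGJ = 143.7° gives GJ at 139.7° from the x-axis; with |GJ| = 22.6, J = (-10.01, 23.73). Then |KJ| = |J − K| = 9.853.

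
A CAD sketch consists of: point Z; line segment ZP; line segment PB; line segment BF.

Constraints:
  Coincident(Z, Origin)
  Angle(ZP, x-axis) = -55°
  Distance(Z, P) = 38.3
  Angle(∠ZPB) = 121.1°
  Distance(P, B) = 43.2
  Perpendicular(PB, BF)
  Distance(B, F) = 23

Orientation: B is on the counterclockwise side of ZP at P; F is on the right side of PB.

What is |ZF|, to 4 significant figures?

84.14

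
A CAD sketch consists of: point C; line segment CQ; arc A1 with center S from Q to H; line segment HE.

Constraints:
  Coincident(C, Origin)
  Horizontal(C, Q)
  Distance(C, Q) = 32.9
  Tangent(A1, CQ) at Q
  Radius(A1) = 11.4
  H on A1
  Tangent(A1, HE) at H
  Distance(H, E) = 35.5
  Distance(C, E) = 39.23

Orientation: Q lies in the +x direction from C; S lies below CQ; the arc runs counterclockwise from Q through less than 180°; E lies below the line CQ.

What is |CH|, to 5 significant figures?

23.524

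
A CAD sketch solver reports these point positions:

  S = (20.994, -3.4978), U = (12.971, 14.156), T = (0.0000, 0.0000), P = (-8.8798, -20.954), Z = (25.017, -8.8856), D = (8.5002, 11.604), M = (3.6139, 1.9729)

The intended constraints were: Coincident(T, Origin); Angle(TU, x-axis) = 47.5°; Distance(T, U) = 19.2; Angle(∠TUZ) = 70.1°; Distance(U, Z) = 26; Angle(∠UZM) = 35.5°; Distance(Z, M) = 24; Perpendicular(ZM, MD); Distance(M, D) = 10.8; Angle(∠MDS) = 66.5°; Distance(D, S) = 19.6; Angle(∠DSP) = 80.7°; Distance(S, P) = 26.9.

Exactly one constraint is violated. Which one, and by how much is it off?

Distance(S, P) = 26.9 — off by 7.70.

T = (0.00, 0.00) ✓; TU at 47.50° ✓; |TU| = 19.20 ✓; ∠TUZ = 70.10° ✓; |UZ| = 26.00 ✓; ∠UZM = 35.50° ✓; |ZM| = 24.00 ✓; ∠(ZM, MD) = 90.00° ✓; |MD| = 10.80 ✓; ∠MDS = 66.50° ✓; |DS| = 19.60 ✓; ∠DSP = 80.70° ✓; |SP| = 34.60 ✗.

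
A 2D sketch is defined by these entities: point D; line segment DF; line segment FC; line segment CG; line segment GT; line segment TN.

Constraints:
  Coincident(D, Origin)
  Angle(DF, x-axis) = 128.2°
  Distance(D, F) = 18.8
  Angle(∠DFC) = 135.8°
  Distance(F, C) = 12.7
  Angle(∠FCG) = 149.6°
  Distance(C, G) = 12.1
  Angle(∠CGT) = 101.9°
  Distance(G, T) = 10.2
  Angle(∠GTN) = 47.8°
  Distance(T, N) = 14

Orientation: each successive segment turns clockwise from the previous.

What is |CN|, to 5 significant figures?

3.6038

D is at the origin; DF runs at 128.2° with length 18.8, so F = (-11.626, 14.774). ∠DFC = 135.8° gives FC at 84.000° from the x-axis; with |FC| = 12.7, C = (-10.299, 27.405). ∠FCG = 149.6° gives CG at 53.600° from the x-axis; with |CG| = 12.1, G = (-3.1182, 37.144). ∠CGT = 101.9° gives GT at -24.500° from the x-axis; with |GT| = 10.2, T = (6.1634, 32.914). ∠GTN = 47.8° gives TN at -156.70° from the x-axis; with |TN| = 14.0, N = (-6.6948, 27.376). Then |CN| = |N − C| = 3.6038.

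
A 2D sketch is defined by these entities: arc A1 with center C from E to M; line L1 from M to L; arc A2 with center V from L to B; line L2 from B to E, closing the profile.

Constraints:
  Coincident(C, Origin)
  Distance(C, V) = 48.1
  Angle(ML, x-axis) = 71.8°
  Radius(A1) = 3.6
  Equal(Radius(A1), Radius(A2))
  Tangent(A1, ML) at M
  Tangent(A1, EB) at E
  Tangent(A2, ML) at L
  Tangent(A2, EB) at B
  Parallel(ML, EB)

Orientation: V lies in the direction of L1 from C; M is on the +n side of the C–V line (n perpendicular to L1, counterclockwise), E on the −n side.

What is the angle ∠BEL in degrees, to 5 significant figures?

8.5133°

Tangency of A1 to both parallel lines with radius 3.6 puts M and E at C ± 3.6·n: M = (-3.4199, 1.1244), E = (3.4199, -1.1244). Equal radii place L and B the same way about V: L = V + 3.6·n = (11.603, 46.818), B = V − 3.6·n = (18.443, 44.569). Then cos ∠BEL = EB·EL / (|EB||EL|), giving 8.5133°.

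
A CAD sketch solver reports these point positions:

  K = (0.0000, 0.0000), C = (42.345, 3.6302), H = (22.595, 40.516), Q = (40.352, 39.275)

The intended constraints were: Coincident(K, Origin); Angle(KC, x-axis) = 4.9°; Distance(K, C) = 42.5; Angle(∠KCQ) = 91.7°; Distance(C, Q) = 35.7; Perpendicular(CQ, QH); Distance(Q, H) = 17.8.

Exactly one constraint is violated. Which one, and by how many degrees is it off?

Perpendicular(CQ, QH) — off by 7.20°.

K = (0.00, 0.00) ✓; KC at 4.900° ✓; |KC| = 42.50 ✓; ∠KCQ = 91.70° ✓; |CQ| = 35.70 ✓; ∠(CQ, QH) = 82.80° ✗; |QH| = 17.80 ✓.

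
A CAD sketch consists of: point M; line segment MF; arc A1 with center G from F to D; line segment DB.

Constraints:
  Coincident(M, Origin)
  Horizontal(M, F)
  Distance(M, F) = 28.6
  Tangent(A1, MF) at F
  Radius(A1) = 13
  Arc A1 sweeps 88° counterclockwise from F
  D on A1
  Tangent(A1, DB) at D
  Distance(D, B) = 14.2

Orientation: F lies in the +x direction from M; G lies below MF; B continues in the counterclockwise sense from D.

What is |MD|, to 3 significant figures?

20.0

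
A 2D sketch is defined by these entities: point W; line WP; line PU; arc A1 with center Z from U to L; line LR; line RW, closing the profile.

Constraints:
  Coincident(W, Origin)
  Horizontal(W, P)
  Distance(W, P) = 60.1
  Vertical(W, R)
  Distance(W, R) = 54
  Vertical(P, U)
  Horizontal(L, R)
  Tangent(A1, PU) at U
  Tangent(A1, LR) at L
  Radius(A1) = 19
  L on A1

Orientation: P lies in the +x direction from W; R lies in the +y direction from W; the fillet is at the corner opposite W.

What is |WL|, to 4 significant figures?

67.86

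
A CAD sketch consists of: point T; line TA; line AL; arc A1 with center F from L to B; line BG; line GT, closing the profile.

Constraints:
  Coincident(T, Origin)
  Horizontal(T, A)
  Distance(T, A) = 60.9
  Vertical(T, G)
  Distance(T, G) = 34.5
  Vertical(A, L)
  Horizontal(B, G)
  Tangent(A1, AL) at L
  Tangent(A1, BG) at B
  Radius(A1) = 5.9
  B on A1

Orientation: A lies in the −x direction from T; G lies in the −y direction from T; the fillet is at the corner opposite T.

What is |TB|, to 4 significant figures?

64.92

The virtual corner opposite T is at (-60.90, -34.50). The tangent condition forces FL to be normal to AL and the tangent condition forces FB to be normal to BG, with radius 5.9, so the center F sits 5.9 in from both sides at F = (-55.00, -28.60). That places the tangent points at L = (-60.90, -28.60) on AL and B = (-55.00, -34.50) on BG. Then |TB| = |B − T| = 64.92.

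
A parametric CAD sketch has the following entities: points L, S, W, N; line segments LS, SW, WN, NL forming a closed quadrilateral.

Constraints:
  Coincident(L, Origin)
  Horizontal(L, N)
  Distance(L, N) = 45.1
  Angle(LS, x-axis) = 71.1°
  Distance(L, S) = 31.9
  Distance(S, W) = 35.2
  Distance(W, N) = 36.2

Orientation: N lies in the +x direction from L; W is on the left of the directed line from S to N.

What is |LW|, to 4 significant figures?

57.76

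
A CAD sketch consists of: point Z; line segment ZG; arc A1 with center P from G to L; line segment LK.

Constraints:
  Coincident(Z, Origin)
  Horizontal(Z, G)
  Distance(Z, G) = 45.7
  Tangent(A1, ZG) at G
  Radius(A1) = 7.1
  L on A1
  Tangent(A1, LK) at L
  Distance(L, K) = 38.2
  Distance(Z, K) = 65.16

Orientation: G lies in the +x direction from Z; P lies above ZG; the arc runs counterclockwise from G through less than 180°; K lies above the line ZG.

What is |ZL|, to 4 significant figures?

53.35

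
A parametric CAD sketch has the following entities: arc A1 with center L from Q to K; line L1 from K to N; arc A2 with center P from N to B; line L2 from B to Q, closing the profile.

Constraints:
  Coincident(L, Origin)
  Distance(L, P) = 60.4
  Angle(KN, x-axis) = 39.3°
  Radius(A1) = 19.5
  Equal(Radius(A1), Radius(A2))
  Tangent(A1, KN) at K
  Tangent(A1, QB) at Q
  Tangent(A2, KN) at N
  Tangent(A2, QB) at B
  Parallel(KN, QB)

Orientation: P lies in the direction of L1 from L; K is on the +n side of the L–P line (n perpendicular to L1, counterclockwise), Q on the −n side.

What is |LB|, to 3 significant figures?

63.5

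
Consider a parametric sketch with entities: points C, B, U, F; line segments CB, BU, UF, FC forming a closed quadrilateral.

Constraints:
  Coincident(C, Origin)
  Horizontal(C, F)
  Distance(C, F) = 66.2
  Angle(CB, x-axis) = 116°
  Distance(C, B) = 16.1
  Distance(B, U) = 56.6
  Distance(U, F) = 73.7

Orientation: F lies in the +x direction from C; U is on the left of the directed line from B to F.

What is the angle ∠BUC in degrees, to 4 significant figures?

12.25°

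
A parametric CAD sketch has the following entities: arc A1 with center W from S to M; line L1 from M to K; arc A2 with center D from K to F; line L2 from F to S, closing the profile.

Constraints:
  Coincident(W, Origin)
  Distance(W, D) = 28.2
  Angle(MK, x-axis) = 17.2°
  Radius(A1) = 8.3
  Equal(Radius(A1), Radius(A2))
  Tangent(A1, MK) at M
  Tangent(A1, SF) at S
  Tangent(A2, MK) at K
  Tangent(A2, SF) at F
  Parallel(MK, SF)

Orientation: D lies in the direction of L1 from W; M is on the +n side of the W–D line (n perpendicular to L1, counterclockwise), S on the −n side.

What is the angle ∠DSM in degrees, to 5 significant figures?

73.599°

W is at the origin and D lies 28.2 along u from W, so D = 28.2·u = (26.939, 8.3390). Tangency of A1 to both parallel lines with radius 8.3 puts M and S at W ± 8.3·n: M = (-2.4544, 7.9288), S = (2.4544, -7.9288). Then cos ∠DSM = SD·SM / (|SD||SM|), giving 73.599°.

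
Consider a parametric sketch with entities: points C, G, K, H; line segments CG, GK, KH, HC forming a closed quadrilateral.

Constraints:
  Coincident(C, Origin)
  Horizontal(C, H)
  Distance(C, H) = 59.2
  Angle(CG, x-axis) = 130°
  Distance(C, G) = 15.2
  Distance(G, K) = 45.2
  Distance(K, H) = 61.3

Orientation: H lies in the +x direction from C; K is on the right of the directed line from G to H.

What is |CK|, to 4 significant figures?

31.27

Checks: |GK| = 45.20 ✓; |KH| = 61.30 ✓.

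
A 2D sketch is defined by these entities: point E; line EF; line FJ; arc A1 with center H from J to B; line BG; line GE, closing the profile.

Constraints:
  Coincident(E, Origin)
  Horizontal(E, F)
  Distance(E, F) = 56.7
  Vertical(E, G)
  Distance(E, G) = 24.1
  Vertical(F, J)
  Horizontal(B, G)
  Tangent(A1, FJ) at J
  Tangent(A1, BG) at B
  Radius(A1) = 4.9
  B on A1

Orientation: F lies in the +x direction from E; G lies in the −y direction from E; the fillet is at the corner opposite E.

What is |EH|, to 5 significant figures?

55.244

EG is vertical with |EG| = 24.1 and G on the −y side, so G = (0.0000, -24.100). The virtual corner opposite E is at (56.700, -24.100). The tangent condition forces HJ to be normal to FJ and tangency of A1 to BG means the radius HB is perpendicular to BG, with radius 4.9, so the center H sits 4.9 in from both sides at H = (51.800, -19.200). Then |EH| = |H − E| = 55.244.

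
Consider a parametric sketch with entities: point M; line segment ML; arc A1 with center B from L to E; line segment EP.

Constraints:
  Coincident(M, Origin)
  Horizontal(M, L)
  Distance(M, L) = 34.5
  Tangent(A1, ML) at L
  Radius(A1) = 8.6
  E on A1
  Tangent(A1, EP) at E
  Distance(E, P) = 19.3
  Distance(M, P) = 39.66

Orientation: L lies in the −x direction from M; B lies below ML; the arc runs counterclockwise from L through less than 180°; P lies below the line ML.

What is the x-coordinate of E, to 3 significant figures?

-40.8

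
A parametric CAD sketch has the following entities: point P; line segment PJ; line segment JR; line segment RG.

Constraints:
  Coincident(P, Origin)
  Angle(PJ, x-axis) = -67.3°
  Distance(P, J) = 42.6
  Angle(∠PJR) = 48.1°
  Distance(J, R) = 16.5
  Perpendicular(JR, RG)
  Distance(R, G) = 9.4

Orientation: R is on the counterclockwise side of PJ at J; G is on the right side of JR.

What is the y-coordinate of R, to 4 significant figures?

-24.40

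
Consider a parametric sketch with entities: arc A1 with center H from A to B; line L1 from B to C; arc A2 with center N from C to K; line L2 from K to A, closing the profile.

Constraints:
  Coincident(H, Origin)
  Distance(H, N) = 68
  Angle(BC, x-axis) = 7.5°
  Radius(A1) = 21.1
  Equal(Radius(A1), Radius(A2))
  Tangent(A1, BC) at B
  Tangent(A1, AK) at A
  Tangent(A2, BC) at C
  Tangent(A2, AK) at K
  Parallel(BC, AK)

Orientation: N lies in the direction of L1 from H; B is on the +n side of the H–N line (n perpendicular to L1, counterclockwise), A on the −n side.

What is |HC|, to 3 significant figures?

71.2

The slot axis is L1's direction at 7.5°, so u = (cos 7.5°, sin 7.5°) = (0.991, 0.131) and n = (−sin 7.5°, cos 7.5°) = (-0.131, 0.991). H is at the origin and N lies 68.0 along u from H, so N = 68.0·u = (67.4, 8.88). Tangency of A1 to both parallel lines with radius 21.1 puts B and A at H ± 21.1·n: B = (-2.75, 20.9), A = (2.75, -20.9). Equal radii place C and K the same way about N: C = N + 21.1·n = (64.7, 29.8), K = N − 21.1·n = (70.2, -12.0). Then |HC| = |C − H| = 71.2.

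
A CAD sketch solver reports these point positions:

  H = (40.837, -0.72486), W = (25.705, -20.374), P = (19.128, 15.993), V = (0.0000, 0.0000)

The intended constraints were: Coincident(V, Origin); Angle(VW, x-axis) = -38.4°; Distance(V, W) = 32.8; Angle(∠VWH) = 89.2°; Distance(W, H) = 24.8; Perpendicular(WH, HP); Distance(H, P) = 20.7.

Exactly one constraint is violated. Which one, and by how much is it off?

Distance(H, P) = 20.7 — off by 6.70.

V = (0.00, 0.00) ✓; VW at -38.40° ✓; |VW| = 32.80 ✓; ∠VWH = 89.20° ✓; |WH| = 24.80 ✓; ∠(WH, HP) = 90.00° ✓; |HP| = 27.40 ✗.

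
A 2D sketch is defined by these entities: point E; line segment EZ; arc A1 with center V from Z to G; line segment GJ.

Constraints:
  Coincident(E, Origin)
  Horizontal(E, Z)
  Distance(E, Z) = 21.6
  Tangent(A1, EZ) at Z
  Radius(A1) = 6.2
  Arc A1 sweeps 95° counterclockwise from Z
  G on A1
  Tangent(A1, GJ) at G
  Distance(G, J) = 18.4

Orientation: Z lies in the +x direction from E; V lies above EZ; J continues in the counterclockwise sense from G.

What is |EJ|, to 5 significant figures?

36.243

E is at the origin; E and Z share the same y with |EZ| = 21.6 and Z on the +x side, so Z = (21.600, 0.0000). Since A1 is tangent to EZ there, VZ ⟂ EZ, so V = Z + (0, 6.2) = (21.600, 6.2000). On A1, Z sits at bearing -90° from V; a 95° counterclockwise sweep puts G at bearing 5°, so G = V + 6.2·(cos 5°, sin 5°) = (27.776, 6.7404). Tangency of A1 to GJ means the radius VG is perpendicular to GJ, so GJ runs along (−sin 5°, cos 5°); with |GJ| = 18.4, J = (26.173, 25.070). Then |EJ| = |J − E| = 36.243.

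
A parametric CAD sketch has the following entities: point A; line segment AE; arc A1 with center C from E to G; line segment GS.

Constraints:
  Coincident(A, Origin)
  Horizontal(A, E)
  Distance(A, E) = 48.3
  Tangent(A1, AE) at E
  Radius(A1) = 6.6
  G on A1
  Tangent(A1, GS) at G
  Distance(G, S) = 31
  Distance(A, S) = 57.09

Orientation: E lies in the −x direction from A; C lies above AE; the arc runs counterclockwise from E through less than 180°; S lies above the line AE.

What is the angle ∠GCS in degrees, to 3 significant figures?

78.0°

Checks: |CG| = 6.600 ✓; ∠(CG, GS) = 90.00° ✓; |GS| = 31.00 ✓; |AS| = 57.09 ✓.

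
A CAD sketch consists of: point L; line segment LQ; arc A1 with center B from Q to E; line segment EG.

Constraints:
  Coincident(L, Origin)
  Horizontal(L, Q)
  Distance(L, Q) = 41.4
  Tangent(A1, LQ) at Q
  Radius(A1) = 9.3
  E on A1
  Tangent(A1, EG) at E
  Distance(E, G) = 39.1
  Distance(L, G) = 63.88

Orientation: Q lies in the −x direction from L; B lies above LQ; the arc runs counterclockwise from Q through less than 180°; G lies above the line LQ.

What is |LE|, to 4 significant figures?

34.20

Checks: |BE| = 9.300 ✓; ∠(BE, EG) = 90.00° ✓; |EG| = 39.10 ✓; |LG| = 63.88 ✓.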